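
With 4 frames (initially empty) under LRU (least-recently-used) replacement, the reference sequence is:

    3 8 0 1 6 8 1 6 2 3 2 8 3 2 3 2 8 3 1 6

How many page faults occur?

3 -> miss, frames (3)
8 -> miss, frames (3 8)
0 -> miss, frames (3 8 0)
1 -> miss, frames (3 8 0 1)
6 -> miss, evict 3, frames (8 0 1 6)
8 -> hit
1 -> hit
6 -> hit
2 -> miss, evict 0, frames (8 1 6 2)
3 -> miss, evict 8, frames (1 6 2 3)
2 -> hit
8 -> miss, evict 1, frames (6 3 2 8)
3 -> hit
2 -> hit
3 -> hit
2 -> hit
8 -> hit
3 -> hit
1 -> miss, evict 6, frames (2 8 3 1)
6 -> miss, evict 2, frames (8 3 1 6)
Page faults: 10.

10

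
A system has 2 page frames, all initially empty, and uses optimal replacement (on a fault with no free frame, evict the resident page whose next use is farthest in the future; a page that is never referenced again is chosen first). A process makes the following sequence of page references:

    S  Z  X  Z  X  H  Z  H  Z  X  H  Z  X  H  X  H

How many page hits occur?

9

S -> miss, frames (S)
Z -> miss, frames (S Z)
X -> miss, evict S, frames (Z X)
Z -> hit
X -> hit
H -> miss, evict X, frames (Z H)
Z -> hit
H -> hit
Z -> hit
X -> miss, evict Z, frames (H X)
H -> hit
Z -> miss, evict H, frames (X Z)
X -> hit
H -> miss, evict Z, frames (X H)
X -> hit
H -> hit
Hits: 9.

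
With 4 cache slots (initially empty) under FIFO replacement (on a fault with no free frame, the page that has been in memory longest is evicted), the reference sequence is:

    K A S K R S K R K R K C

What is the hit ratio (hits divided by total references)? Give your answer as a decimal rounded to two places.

K → miss, frames [K]
A → miss, frames [K, A]
S → miss, frames [K, A, S]
K → hit
R → miss, frames [K, A, S, R]
S → hit
K → hit
R → hit
K → hit
R → hit
K → hit
C → miss, evict K, frames [A, S, R, C]
Hits: 7 of 12 references → 7/12 = 0.5833.

0.58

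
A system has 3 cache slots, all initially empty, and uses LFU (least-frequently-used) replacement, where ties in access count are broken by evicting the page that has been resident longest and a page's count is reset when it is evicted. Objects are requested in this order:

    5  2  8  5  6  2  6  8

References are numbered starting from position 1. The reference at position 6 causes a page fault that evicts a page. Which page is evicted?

pos 1: 5 -> fault, frames [5]
pos 2: 2 -> fault, frames [5, 2]
pos 3: 8 -> fault, frames [5, 2, 8]
pos 4: 5 -> hit
pos 5: 6 -> fault, evict 2, frames [5, 8, 6]
pos 6: 2 -> fault, evict 8, frames [5, 6, 2]
At position 6, page 8 is evicted.

8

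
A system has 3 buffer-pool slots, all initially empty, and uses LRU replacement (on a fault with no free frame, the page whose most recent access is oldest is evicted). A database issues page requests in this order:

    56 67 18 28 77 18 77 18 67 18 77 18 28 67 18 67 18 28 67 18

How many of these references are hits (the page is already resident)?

56 -> fault, frames {56}
67 -> fault, frames {56,67}
18 -> fault, frames {56,67,18}
28 -> fault, evict 56, frames {67,18,28}
77 -> fault, evict 67, frames {18,28,77}
18 -> hit
77 -> hit
18 -> hit
67 -> fault, evict 28, frames {77,18,67}
18 -> hit
77 -> hit
18 -> hit
28 -> fault, evict 67, frames {77,18,28}
67 -> fault, evict 77, frames {18,28,67}
18 -> hit
67 -> hit
18 -> hit
28 -> hit
67 -> hit
18 -> hit
Hits: 12.

12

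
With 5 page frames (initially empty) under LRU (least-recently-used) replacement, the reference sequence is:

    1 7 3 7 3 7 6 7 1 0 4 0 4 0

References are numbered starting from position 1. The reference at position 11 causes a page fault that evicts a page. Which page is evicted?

pos 1: 1 -> miss, frames {1}
pos 2: 7 -> miss, frames {1,7}
pos 3: 3 -> miss, frames {1,7,3}
pos 4: 7 -> hit
pos 5: 3 -> hit
pos 6: 7 -> hit
pos 7: 6 -> miss, frames {1,3,7,6}
pos 8: 7 -> hit
pos 9: 1 -> hit
pos 10: 0 -> miss, frames {3,6,7,1,0}
pos 11: 4 -> miss, evict 3, frames {6,7,1,0,4}
At position 11, page 3 is evicted.

3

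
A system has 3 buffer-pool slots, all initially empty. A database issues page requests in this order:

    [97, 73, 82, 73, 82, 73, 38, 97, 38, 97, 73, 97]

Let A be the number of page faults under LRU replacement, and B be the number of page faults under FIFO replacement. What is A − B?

Under LRU: F F F . . . F F . . . . → 5 faults.
Under FIFO: F F F . . . F F . . F . → 6 faults.
A − B = 5 − 6 = -1.

-1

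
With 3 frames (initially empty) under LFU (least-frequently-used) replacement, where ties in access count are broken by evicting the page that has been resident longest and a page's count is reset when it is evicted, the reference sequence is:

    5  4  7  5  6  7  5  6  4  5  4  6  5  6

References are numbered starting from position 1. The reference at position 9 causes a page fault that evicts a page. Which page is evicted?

pos 1: 5 -> miss, frames [5]
pos 2: 4 -> miss, frames [5, 4]
pos 3: 7 -> miss, frames [5, 4, 7]
pos 4: 5 -> hit
pos 5: 6 -> miss, evict 4, frames [5, 7, 6]
pos 6: 7 -> hit
pos 7: 5 -> hit
pos 8: 6 -> hit
pos 9: 4 -> miss, evict 7, frames [5, 6, 4]
At position 9, page 7 is evicted.

7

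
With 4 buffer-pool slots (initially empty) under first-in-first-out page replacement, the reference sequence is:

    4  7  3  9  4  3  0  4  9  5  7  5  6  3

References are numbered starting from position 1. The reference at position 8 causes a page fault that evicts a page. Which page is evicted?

7

pos 1: 4 -> miss, frames {4}
pos 2: 7 -> miss, frames {4,7}
pos 3: 3 -> miss, frames {4,7,3}
pos 4: 9 -> miss, frames {4,7,3,9}
pos 5: 4 -> hit
pos 6: 3 -> hit
pos 7: 0 -> miss, evict 4, frames {7,3,9,0}
pos 8: 4 -> miss, evict 7, frames {3,9,0,4}
At position 8, page 7 is evicted.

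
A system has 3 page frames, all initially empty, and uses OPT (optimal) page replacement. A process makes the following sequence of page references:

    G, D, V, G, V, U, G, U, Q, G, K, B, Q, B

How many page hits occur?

G → fault, frames {G}
D → fault, frames {G,D}
V → fault, frames {G,D,V}
G → hit
V → hit
U → fault, evict V, frames {G,D,U}
G → hit
U → hit
Q → fault, evict U, frames {G,D,Q}
G → hit
K → fault, evict D, frames {G,Q,K}
B → fault, evict K, frames {G,Q,B}
Q → hit
B → hit
Hits: 7.

7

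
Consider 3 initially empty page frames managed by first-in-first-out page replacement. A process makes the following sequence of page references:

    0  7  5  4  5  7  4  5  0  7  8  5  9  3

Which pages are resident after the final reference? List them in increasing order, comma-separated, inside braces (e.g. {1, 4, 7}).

{3, 5, 9}

0: miss, frames {0}
7: miss, frames {0,7}
5: miss, frames {0,7,5}
4: miss, evict 0, frames {7,5,4}
5: hit
7: hit
4: hit
5: hit
0: miss, evict 7, frames {5,4,0}
7: miss, evict 5, frames {4,0,7}
8: miss, evict 4, frames {0,7,8}
5: miss, evict 0, frames {7,8,5}
9: miss, evict 7, frames {8,5,9}
3: miss, evict 8, frames {5,9,3}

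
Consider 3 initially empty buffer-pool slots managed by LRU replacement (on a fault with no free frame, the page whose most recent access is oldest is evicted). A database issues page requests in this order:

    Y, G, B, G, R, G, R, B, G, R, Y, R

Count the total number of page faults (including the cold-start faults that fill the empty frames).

Y: fault, frames {Y}
G: fault, frames {Y,G}
B: fault, frames {Y,G,B}
G: hit
R: fault, evict Y, frames {B,G,R}
G: hit
R: hit
B: hit
G: hit
R: hit
Y: fault, evict B, frames {G,R,Y}
R: hit
Page faults: 5.

5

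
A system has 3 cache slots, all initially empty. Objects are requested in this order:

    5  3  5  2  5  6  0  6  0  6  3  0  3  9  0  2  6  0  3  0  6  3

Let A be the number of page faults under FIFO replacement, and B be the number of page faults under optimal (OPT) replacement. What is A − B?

Under FIFO: F F . F . F F . . . F . . F . F F F F . . . → 11 faults.
Under OPT: F F . F . F F . . . . . . F . F . . F . . . → 8 faults.
A − B = 11 − 8 = 3.

3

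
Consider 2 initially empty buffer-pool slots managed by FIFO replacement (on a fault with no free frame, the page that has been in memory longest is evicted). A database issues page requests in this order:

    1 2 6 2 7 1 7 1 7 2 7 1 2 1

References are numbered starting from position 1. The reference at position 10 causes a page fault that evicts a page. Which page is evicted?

7

pos 1: 1 → miss, frames [1]
pos 2: 2 → miss, frames [1, 2]
pos 3: 6 → miss, evict 1, frames [2, 6]
pos 4: 2 → hit
pos 5: 7 → miss, evict 2, frames [6, 7]
pos 6: 1 → miss, evict 6, frames [7, 1]
pos 7: 7 → hit
pos 8: 1 → hit
pos 9: 7 → hit
pos 10: 2 → miss, evict 7, frames [1, 2]
At position 10, page 7 is evicted.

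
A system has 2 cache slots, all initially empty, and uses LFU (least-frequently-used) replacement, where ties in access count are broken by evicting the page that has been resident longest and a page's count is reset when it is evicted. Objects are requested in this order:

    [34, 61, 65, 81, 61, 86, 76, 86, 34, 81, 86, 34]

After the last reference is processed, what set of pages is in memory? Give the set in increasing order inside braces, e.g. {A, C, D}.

34 -> miss, frames {34}
61 -> miss, frames {34,61}
65 -> miss, evict 34, frames {61,65}
81 -> miss, evict 61, frames {65,81}
61 -> miss, evict 65, frames {81,61}
86 -> miss, evict 81, frames {61,86}
76 -> miss, evict 61, frames {86,76}
86 -> hit
34 -> miss, evict 76, frames {86,34}
81 -> miss, evict 34, frames {86,81}
86 -> hit
34 -> miss, evict 81, frames {86,34}

{34, 86}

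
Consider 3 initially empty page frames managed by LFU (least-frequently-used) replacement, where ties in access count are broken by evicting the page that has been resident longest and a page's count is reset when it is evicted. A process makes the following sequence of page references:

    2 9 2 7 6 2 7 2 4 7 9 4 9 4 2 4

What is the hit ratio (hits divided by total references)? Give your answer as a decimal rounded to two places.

0.44

2 → fault, frames [2]
9 → fault, frames [2, 9]
2 → hit
7 → fault, frames [2, 9, 7]
6 → fault, evict 9, frames [2, 7, 6]
2 → hit
7 → hit
2 → hit
4 → fault, evict 6, frames [2, 7, 4]
7 → hit
9 → fault, evict 4, frames [2, 7, 9]
4 → fault, evict 9, frames [2, 7, 4]
9 → fault, evict 4, frames [2, 7, 9]
4 → fault, evict 9, frames [2, 7, 4]
2 → hit
4 → hit
Hits: 7 of 16 references → 7/16 = 0.4375.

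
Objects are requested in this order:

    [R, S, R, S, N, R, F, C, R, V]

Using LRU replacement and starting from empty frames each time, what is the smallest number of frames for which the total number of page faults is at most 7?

3

f=1: 10 faults
f=2: 8 faults
f=3: 6 faults
f=4: 6 faults
f=5: 6 faults
f=6: 6 faults
Smallest f with faults ≤ 7 is 3.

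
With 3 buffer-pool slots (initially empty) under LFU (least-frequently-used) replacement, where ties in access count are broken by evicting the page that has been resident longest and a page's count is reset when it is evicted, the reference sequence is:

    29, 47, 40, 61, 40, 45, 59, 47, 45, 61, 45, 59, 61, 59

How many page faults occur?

29 -> miss, frames [29]
47 -> miss, frames [29, 47]
40 -> miss, frames [29, 47, 40]
61 -> miss, evict 29, frames [47, 40, 61]
40 -> hit
45 -> miss, evict 47, frames [40, 61, 45]
59 -> miss, evict 61, frames [40, 45, 59]
47 -> miss, evict 45, frames [40, 59, 47]
45 -> miss, evict 59, frames [40, 47, 45]
61 -> miss, evict 47, frames [40, 45, 61]
45 -> hit
59 -> miss, evict 61, frames [40, 45, 59]
61 -> miss, evict 59, frames [40, 45, 61]
59 -> miss, evict 61, frames [40, 45, 59]
Page faults: 12.

12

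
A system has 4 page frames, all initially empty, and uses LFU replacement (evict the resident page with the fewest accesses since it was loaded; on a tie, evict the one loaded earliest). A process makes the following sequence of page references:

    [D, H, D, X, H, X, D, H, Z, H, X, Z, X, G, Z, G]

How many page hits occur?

D -> miss, frames {D}
H -> miss, frames {D,H}
D -> hit
X -> miss, frames {D,H,X}
H -> hit
X -> hit
D -> hit
H -> hit
Z -> miss, frames {D,H,X,Z}
H -> hit
X -> hit
Z -> hit
X -> hit
G -> miss, evict Z, frames {D,H,X,G}
Z -> miss, evict G, frames {D,H,X,Z}
G -> miss, evict Z, frames {D,H,X,G}
Hits: 9.

9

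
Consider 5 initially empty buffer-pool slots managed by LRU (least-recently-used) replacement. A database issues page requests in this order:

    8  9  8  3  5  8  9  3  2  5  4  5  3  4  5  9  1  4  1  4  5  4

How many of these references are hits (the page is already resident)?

8: miss, frames [8]
9: miss, frames [8, 9]
8: hit
3: miss, frames [9, 8, 3]
5: miss, frames [9, 8, 3, 5]
8: hit
9: hit
3: hit
2: miss, frames [5, 8, 9, 3, 2]
5: hit
4: miss, evict 8, frames [9, 3, 2, 5, 4]
5: hit
3: hit
4: hit
5: hit
9: hit
1: miss, evict 2, frames [3, 4, 5, 9, 1]
4: hit
1: hit
4: hit
5: hit
4: hit
Hits: 15.

15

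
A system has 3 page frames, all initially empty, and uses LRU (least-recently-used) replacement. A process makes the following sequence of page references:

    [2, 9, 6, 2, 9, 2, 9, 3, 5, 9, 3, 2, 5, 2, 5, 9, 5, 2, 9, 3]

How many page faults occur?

2 -> fault, frames (2)
9 -> fault, frames (2 9)
6 -> fault, frames (2 9 6)
2 -> hit
9 -> hit
2 -> hit
9 -> hit
3 -> fault, evict 6, frames (2 9 3)
5 -> fault, evict 2, frames (9 3 5)
9 -> hit
3 -> hit
2 -> fault, evict 5, frames (9 3 2)
5 -> fault, evict 9, frames (3 2 5)
2 -> hit
5 -> hit
9 -> fault, evict 3, frames (2 5 9)
5 -> hit
2 -> hit
9 -> hit
3 -> fault, evict 5, frames (2 9 3)
Page faults: 9.

9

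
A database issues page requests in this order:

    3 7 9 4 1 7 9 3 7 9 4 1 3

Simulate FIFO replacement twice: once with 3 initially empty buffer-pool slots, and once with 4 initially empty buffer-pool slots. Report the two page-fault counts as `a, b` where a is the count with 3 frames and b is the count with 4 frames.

3 frames: F F F F F F F F . . F F . → 10 faults.
4 frames: F F F F F . . F F F F F F → 11 faults.
11 > 10: adding a frame increased faults — Belady's anomaly.

10, 11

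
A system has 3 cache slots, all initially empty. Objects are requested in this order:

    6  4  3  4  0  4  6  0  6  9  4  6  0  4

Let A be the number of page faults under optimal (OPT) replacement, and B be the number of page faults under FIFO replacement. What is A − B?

Under OPT: F F F . F . . . . F . . F . → 6 faults.
Under FIFO: F F F . F . F . . F F . F . → 8 faults.
A − B = 6 − 8 = -2.

-2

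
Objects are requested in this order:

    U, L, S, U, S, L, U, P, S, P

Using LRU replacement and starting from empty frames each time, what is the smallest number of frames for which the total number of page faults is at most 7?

f=1: 10 faults
f=2: 8 faults
f=3: 5 faults
f=4: 4 faults
Smallest f with faults ≤ 7 is 3.

3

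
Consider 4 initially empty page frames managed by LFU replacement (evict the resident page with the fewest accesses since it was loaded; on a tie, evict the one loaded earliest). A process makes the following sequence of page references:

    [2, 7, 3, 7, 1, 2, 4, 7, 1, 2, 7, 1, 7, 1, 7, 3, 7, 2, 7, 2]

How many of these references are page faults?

6

2: miss, frames (2)
7: miss, frames (2 7)
3: miss, frames (2 7 3)
7: hit
1: miss, frames (2 7 3 1)
2: hit
4: miss, evict 3, frames (2 7 1 4)
7: hit
1: hit
2: hit
7: hit
1: hit
7: hit
1: hit
7: hit
3: miss, evict 4, frames (2 7 1 3)
7: hit
2: hit
7: hit
2: hit
Page faults: 6.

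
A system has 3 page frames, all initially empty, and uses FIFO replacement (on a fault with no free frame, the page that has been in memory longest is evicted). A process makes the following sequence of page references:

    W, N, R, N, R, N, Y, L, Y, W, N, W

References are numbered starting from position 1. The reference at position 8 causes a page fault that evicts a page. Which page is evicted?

N

pos 1: W: miss, frames (W)
pos 2: N: miss, frames (W N)
pos 3: R: miss, frames (W N R)
pos 4: N: hit
pos 5: R: hit
pos 6: N: hit
pos 7: Y: miss, evict W, frames (N R Y)
pos 8: L: miss, evict N, frames (R Y L)
At position 8, page N is evicted.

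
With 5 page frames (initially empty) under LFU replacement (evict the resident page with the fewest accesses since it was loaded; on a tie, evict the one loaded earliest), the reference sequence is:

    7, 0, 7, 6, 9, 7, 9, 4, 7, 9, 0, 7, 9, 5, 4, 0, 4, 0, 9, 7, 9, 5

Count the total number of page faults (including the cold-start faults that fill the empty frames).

7 → miss, frames {7}
0 → miss, frames {7,0}
7 → hit
6 → miss, frames {7,0,6}
9 → miss, frames {7,0,6,9}
7 → hit
9 → hit
4 → miss, frames {7,0,6,9,4}
7 → hit
9 → hit
0 → hit
7 → hit
9 → hit
5 → miss, evict 6, frames {7,0,9,4,5}
4 → hit
0 → hit
4 → hit
0 → hit
9 → hit
7 → hit
9 → hit
5 → hit
Page faults: 6.

6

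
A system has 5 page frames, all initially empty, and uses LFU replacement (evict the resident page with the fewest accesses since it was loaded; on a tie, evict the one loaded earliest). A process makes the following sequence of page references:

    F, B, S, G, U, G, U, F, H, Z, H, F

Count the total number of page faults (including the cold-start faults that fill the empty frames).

F: fault, frames {F}
B: fault, frames {F,B}
S: fault, frames {F,B,S}
G: fault, frames {F,B,S,G}
U: fault, frames {F,B,S,G,U}
G: hit
U: hit
F: hit
H: fault, evict B, frames {F,S,G,U,H}
Z: fault, evict S, frames {F,G,U,H,Z}
H: hit
F: hit
Page faults: 7.

7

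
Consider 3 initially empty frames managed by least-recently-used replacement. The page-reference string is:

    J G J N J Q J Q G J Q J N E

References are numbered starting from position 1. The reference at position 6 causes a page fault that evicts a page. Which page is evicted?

pos 1: J → fault, frames {J}
pos 2: G → fault, frames {J,G}
pos 3: J → hit
pos 4: N → fault, frames {G,J,N}
pos 5: J → hit
pos 6: Q → fault, evict G, frames {N,J,Q}
At position 6, page G is evicted.

G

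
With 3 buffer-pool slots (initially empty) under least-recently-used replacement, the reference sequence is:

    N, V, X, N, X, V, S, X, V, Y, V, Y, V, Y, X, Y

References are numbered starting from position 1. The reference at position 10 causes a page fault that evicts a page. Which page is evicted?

pos 1: N → fault, frames {N}
pos 2: V → fault, frames {N,V}
pos 3: X → fault, frames {N,V,X}
pos 4: N → hit
pos 5: X → hit
pos 6: V → hit
pos 7: S → fault, evict N, frames {X,V,S}
pos 8: X → hit
pos 9: V → hit
pos 10: Y → fault, evict S, frames {X,V,Y}
At position 10, page S is evicted.

S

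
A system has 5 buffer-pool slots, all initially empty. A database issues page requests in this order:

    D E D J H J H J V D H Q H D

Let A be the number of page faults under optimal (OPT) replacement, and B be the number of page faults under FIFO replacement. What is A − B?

Under OPT: F F . F F . . . F . . F . . → 6 faults.
Under FIFO: F F . F F . . . F . . F . F → 7 faults.
A − B = 6 − 7 = -1.

-1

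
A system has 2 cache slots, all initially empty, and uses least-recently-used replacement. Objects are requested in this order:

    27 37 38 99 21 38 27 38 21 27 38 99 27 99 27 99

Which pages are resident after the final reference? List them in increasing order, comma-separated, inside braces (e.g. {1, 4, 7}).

27 → miss, frames {27}
37 → miss, frames {27,37}
38 → miss, evict 27, frames {37,38}
99 → miss, evict 37, frames {38,99}
21 → miss, evict 38, frames {99,21}
38 → miss, evict 99, frames {21,38}
27 → miss, evict 21, frames {38,27}
38 → hit
21 → miss, evict 27, frames {38,21}
27 → miss, evict 38, frames {21,27}
38 → miss, evict 21, frames {27,38}
99 → miss, evict 27, frames {38,99}
27 → miss, evict 38, frames {99,27}
99 → hit
27 → hit
99 → hit

{27, 99}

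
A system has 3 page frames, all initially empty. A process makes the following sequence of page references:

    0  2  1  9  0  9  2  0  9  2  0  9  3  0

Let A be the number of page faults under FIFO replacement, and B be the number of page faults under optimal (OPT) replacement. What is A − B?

Under FIFO: F F F F F . F . . . . . F . → 7 faults.
Under OPT: F F F F . . . . . . . . F . → 5 faults.
A − B = 7 − 5 = 2.

2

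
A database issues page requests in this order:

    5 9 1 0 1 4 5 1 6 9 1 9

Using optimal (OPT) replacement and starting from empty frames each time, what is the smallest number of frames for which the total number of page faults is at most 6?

f=1: 12 faults
f=2: 8 faults
f=3: 7 faults
f=4: 6 faults
f=5: 6 faults
f=6: 6 faults
Smallest f with faults ≤ 6 is 4.

4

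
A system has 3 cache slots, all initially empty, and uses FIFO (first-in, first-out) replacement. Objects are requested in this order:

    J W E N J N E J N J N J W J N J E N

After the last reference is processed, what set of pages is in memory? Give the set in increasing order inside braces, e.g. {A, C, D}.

J: fault, frames {J}
W: fault, frames {J,W}
E: fault, frames {J,W,E}
N: fault, evict J, frames {W,E,N}
J: fault, evict W, frames {E,N,J}
N: hit
E: hit
J: hit
N: hit
J: hit
N: hit
J: hit
W: fault, evict E, frames {N,J,W}
J: hit
N: hit
J: hit
E: fault, evict N, frames {J,W,E}
N: fault, evict J, frames {W,E,N}

{E, N, W}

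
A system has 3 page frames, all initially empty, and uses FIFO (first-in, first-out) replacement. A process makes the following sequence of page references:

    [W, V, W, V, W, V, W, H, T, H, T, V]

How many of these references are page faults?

W → fault, frames (W)
V → fault, frames (W V)
W → hit
V → hit
W → hit
V → hit
W → hit
H → fault, frames (W V H)
T → fault, evict W, frames (V H T)
H → hit
T → hit
V → hit
Page faults: 4.

4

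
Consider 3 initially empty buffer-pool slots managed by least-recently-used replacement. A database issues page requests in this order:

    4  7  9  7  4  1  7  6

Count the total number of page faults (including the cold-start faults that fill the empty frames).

5

4 -> fault, frames (4)
7 -> fault, frames (4 7)
9 -> fault, frames (4 7 9)
7 -> hit
4 -> hit
1 -> fault, evict 9, frames (7 4 1)
7 -> hit
6 -> fault, evict 4, frames (1 7 6)
Page faults: 5.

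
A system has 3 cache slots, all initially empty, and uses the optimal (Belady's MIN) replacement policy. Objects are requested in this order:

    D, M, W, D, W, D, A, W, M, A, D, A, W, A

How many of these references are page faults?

5

D: miss, frames {D}
M: miss, frames {D,M}
W: miss, frames {D,M,W}
D: hit
W: hit
D: hit
A: miss, evict D, frames {M,W,A}
W: hit
M: hit
A: hit
D: miss, evict M, frames {W,A,D}
A: hit
W: hit
A: hit
Page faults: 5.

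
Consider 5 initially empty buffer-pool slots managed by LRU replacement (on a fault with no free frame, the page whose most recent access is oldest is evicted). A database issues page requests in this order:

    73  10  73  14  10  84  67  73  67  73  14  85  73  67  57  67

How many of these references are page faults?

73: fault, frames (73)
10: fault, frames (73 10)
73: hit
14: fault, frames (10 73 14)
10: hit
84: fault, frames (73 14 10 84)
67: fault, frames (73 14 10 84 67)
73: hit
67: hit
73: hit
14: hit
85: fault, evict 10, frames (84 67 73 14 85)
73: hit
67: hit
57: fault, evict 84, frames (14 85 73 67 57)
67: hit
Page faults: 7.

7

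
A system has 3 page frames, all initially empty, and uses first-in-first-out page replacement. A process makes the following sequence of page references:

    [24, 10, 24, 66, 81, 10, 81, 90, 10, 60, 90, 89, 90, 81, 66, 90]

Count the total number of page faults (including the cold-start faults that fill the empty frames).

11

24: miss, frames [24]
10: miss, frames [24, 10]
24: hit
66: miss, frames [24, 10, 66]
81: miss, evict 24, frames [10, 66, 81]
10: hit
81: hit
90: miss, evict 10, frames [66, 81, 90]
10: miss, evict 66, frames [81, 90, 10]
60: miss, evict 81, frames [90, 10, 60]
90: hit
89: miss, evict 90, frames [10, 60, 89]
90: miss, evict 10, frames [60, 89, 90]
81: miss, evict 60, frames [89, 90, 81]
66: miss, evict 89, frames [90, 81, 66]
90: hit
Page faults: 11.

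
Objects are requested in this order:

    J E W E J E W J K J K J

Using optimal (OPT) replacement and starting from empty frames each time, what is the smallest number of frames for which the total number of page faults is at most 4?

3

f=1: 12 faults
f=2: 6 faults
f=3: 4 faults
f=4: 4 faults
Smallest f with faults ≤ 4 is 3.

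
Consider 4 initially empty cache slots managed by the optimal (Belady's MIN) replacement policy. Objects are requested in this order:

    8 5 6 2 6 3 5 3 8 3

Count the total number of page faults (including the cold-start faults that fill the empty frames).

5

8 -> fault, frames (8)
5 -> fault, frames (8 5)
6 -> fault, frames (8 5 6)
2 -> fault, frames (8 5 6 2)
6 -> hit
3 -> fault, evict 2, frames (8 5 6 3)
5 -> hit
3 -> hit
8 -> hit
3 -> hit
Page faults: 5.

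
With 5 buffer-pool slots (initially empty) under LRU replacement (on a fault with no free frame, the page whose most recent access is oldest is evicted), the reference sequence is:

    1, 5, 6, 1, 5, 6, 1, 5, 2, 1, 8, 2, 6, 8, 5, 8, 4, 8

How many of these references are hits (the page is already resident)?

12

1 -> fault, frames (1)
5 -> fault, frames (1 5)
6 -> fault, frames (1 5 6)
1 -> hit
5 -> hit
6 -> hit
1 -> hit
5 -> hit
2 -> fault, frames (6 1 5 2)
1 -> hit
8 -> fault, frames (6 5 2 1 8)
2 -> hit
6 -> hit
8 -> hit
5 -> hit
8 -> hit
4 -> fault, evict 1, frames (2 6 5 8 4)
8 -> hit
Hits: 12.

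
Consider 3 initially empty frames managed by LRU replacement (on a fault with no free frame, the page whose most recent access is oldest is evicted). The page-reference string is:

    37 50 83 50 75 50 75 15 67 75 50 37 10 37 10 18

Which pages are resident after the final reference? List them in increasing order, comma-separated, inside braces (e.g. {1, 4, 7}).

37: fault, frames (37)
50: fault, frames (37 50)
83: fault, frames (37 50 83)
50: hit
75: fault, evict 37, frames (83 50 75)
50: hit
75: hit
15: fault, evict 83, frames (50 75 15)
67: fault, evict 50, frames (75 15 67)
75: hit
50: fault, evict 15, frames (67 75 50)
37: fault, evict 67, frames (75 50 37)
10: fault, evict 75, frames (50 37 10)
37: hit
10: hit
18: fault, evict 50, frames (37 10 18)

{10, 18, 37}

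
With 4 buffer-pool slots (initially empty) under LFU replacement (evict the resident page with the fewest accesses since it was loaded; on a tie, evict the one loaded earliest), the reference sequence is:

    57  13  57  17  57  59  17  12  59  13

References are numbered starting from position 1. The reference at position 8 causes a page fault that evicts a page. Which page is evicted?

13

pos 1: 57: fault, frames (57)
pos 2: 13: fault, frames (57 13)
pos 3: 57: hit
pos 4: 17: fault, frames (57 13 17)
pos 5: 57: hit
pos 6: 59: fault, frames (57 13 17 59)
pos 7: 17: hit
pos 8: 12: fault, evict 13, frames (57 17 59 12)
At position 8, page 13 is evicted.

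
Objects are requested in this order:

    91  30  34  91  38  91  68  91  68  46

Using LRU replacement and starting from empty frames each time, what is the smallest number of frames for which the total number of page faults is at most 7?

2

f=1: 10 faults
f=2: 7 faults
f=3: 6 faults
f=4: 6 faults
f=5: 6 faults
f=6: 6 faults
Smallest f with faults ≤ 7 is 2.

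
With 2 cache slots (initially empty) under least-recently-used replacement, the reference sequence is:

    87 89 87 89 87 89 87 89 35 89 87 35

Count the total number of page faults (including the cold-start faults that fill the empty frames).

87: fault, frames {87}
89: fault, frames {87,89}
87: hit
89: hit
87: hit
89: hit
87: hit
89: hit
35: fault, evict 87, frames {89,35}
89: hit
87: fault, evict 35, frames {89,87}
35: fault, evict 89, frames {87,35}
Page faults: 5.

5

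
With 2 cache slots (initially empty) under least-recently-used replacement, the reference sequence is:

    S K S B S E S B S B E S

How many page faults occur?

7

S: fault, frames {S}
K: fault, frames {S,K}
S: hit
B: fault, evict K, frames {S,B}
S: hit
E: fault, evict B, frames {S,E}
S: hit
B: fault, evict E, frames {S,B}
S: hit
B: hit
E: fault, evict S, frames {B,E}
S: fault, evict B, frames {E,S}
Page faults: 7.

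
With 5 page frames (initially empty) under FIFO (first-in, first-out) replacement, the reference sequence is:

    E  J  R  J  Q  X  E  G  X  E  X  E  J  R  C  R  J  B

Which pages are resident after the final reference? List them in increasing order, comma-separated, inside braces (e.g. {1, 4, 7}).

{B, C, E, J, R}

E → miss, frames [E]
J → miss, frames [E, J]
R → miss, frames [E, J, R]
J → hit
Q → miss, frames [E, J, R, Q]
X → miss, frames [E, J, R, Q, X]
E → hit
G → miss, evict E, frames [J, R, Q, X, G]
X → hit
E → miss, evict J, frames [R, Q, X, G, E]
X → hit
E → hit
J → miss, evict R, frames [Q, X, G, E, J]
R → miss, evict Q, frames [X, G, E, J, R]
C → miss, evict X, frames [G, E, J, R, C]
R → hit
J → hit
B → miss, evict G, frames [E, J, R, C, B]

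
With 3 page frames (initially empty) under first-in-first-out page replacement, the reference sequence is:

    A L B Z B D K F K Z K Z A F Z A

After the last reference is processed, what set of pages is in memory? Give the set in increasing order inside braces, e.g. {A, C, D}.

A: miss, frames (A)
L: miss, frames (A L)
B: miss, frames (A L B)
Z: miss, evict A, frames (L B Z)
B: hit
D: miss, evict L, frames (B Z D)
K: miss, evict B, frames (Z D K)
F: miss, evict Z, frames (D K F)
K: hit
Z: miss, evict D, frames (K F Z)
K: hit
Z: hit
A: miss, evict K, frames (F Z A)
F: hit
Z: hit
A: hit

{A, F, Z}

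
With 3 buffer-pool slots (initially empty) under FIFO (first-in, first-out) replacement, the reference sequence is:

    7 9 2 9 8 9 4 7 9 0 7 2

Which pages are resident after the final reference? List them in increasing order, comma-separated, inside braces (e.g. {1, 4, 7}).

7: miss, frames (7)
9: miss, frames (7 9)
2: miss, frames (7 9 2)
9: hit
8: miss, evict 7, frames (9 2 8)
9: hit
4: miss, evict 9, frames (2 8 4)
7: miss, evict 2, frames (8 4 7)
9: miss, evict 8, frames (4 7 9)
0: miss, evict 4, frames (7 9 0)
7: hit
2: miss, evict 7, frames (9 0 2)

{0, 2, 9}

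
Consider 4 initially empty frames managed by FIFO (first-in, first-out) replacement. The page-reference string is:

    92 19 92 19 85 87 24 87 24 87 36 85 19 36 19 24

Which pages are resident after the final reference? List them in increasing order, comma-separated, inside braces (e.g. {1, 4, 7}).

92: miss, frames {92}
19: miss, frames {92,19}
92: hit
19: hit
85: miss, frames {92,19,85}
87: miss, frames {92,19,85,87}
24: miss, evict 92, frames {19,85,87,24}
87: hit
24: hit
87: hit
36: miss, evict 19, frames {85,87,24,36}
85: hit
19: miss, evict 85, frames {87,24,36,19}
36: hit
19: hit
24: hit

{19, 24, 36, 87}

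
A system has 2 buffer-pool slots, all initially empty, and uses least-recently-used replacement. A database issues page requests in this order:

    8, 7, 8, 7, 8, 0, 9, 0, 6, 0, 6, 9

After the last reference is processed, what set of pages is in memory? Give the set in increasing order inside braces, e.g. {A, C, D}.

{6, 9}

8 -> fault, frames [8]
7 -> fault, frames [8, 7]
8 -> hit
7 -> hit
8 -> hit
0 -> fault, evict 7, frames [8, 0]
9 -> fault, evict 8, frames [0, 9]
0 -> hit
6 -> fault, evict 9, frames [0, 6]
0 -> hit
6 -> hit
9 -> fault, evict 0, frames [6, 9]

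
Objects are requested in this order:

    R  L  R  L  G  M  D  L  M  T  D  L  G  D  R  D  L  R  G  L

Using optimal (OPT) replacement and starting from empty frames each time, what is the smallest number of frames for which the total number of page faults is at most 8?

4

f=1: 20 faults
f=2: 12 faults
f=3: 9 faults
f=4: 7 faults
f=5: 6 faults
f=6: 6 faults
Smallest f with faults ≤ 8 is 4.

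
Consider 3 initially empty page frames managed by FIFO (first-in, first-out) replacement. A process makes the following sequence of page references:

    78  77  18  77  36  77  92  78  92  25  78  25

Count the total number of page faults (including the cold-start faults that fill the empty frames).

78: fault, frames (78)
77: fault, frames (78 77)
18: fault, frames (78 77 18)
77: hit
36: fault, evict 78, frames (77 18 36)
77: hit
92: fault, evict 77, frames (18 36 92)
78: fault, evict 18, frames (36 92 78)
92: hit
25: fault, evict 36, frames (92 78 25)
78: hit
25: hit
Page faults: 7.

7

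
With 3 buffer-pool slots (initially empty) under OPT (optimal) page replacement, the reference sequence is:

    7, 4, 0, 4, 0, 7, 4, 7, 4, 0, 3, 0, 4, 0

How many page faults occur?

4

7 -> miss, frames (7)
4 -> miss, frames (7 4)
0 -> miss, frames (7 4 0)
4 -> hit
0 -> hit
7 -> hit
4 -> hit
7 -> hit
4 -> hit
0 -> hit
3 -> miss, evict 7, frames (4 0 3)
0 -> hit
4 -> hit
0 -> hit
Page faults: 4.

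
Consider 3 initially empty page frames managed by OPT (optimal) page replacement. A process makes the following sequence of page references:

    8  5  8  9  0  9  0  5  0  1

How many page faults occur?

5

8 → fault, frames [8]
5 → fault, frames [8, 5]
8 → hit
9 → fault, frames [8, 5, 9]
0 → fault, evict 8, frames [5, 9, 0]
9 → hit
0 → hit
5 → hit
0 → hit
1 → fault, evict 0, frames [5, 9, 1]
Page faults: 5.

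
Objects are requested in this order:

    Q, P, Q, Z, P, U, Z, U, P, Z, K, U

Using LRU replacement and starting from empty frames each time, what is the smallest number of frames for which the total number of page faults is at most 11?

2

f=1: 12 faults
f=2: 10 faults
f=3: 6 faults
f=4: 5 faults
f=5: 5 faults
Smallest f with faults ≤ 11 is 2.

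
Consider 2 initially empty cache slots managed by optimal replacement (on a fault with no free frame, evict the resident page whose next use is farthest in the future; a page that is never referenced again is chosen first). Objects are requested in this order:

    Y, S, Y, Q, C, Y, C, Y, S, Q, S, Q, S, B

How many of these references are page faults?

Y: fault, frames [Y]
S: fault, frames [Y, S]
Y: hit
Q: fault, evict S, frames [Y, Q]
C: fault, evict Q, frames [Y, C]
Y: hit
C: hit
Y: hit
S: fault, evict C, frames [Y, S]
Q: fault, evict Y, frames [S, Q]
S: hit
Q: hit
S: hit
B: fault, evict Q, frames [S, B]
Page faults: 7.

7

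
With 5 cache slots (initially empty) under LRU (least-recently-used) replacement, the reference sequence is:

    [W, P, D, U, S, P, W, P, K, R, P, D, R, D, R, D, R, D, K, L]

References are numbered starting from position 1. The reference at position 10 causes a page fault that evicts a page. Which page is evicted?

pos 1: W: fault, frames [W]
pos 2: P: fault, frames [W, P]
pos 3: D: fault, frames [W, P, D]
pos 4: U: fault, frames [W, P, D, U]
pos 5: S: fault, frames [W, P, D, U, S]
pos 6: P: hit
pos 7: W: hit
pos 8: P: hit
pos 9: K: fault, evict D, frames [U, S, W, P, K]
pos 10: R: fault, evict U, frames [S, W, P, K, R]
At position 10, page U is evicted.

U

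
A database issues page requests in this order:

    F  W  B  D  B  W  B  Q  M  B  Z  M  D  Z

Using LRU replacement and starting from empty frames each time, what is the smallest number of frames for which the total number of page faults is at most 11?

f=1: 14 faults
f=2: 12 faults
f=3: 8 faults
f=4: 8 faults
f=5: 8 faults
f=6: 7 faults
f=7: 7 faults
Smallest f with faults ≤ 11 is 3.

3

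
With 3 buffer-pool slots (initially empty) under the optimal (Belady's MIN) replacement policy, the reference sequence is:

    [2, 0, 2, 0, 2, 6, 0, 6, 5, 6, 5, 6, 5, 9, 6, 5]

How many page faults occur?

5

2 → miss, frames {2}
0 → miss, frames {2,0}
2 → hit
0 → hit
2 → hit
6 → miss, frames {2,0,6}
0 → hit
6 → hit
5 → miss, evict 0, frames {2,6,5}
6 → hit
5 → hit
6 → hit
5 → hit
9 → miss, evict 2, frames {6,5,9}
6 → hit
5 → hit
Page faults: 5.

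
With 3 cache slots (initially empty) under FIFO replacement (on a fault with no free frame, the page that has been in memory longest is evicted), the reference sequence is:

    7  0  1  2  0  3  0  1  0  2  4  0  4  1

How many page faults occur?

11

7: miss, frames [7]
0: miss, frames [7, 0]
1: miss, frames [7, 0, 1]
2: miss, evict 7, frames [0, 1, 2]
0: hit
3: miss, evict 0, frames [1, 2, 3]
0: miss, evict 1, frames [2, 3, 0]
1: miss, evict 2, frames [3, 0, 1]
0: hit
2: miss, evict 3, frames [0, 1, 2]
4: miss, evict 0, frames [1, 2, 4]
0: miss, evict 1, frames [2, 4, 0]
4: hit
1: miss, evict 2, frames [4, 0, 1]
Page faults: 11.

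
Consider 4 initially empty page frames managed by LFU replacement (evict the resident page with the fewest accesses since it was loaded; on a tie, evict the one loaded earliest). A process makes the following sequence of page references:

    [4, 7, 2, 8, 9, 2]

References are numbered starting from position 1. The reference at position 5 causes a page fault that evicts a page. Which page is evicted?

4

pos 1: 4: miss, frames {4}
pos 2: 7: miss, frames {4,7}
pos 3: 2: miss, frames {4,7,2}
pos 4: 8: miss, frames {4,7,2,8}
pos 5: 9: miss, evict 4, frames {7,2,8,9}
At position 5, page 4 is evicted.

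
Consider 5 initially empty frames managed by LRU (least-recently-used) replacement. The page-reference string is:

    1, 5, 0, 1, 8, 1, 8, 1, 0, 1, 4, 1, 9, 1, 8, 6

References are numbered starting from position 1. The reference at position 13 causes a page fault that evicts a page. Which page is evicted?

pos 1: 1 → fault, frames [1]
pos 2: 5 → fault, frames [1, 5]
pos 3: 0 → fault, frames [1, 5, 0]
pos 4: 1 → hit
pos 5: 8 → fault, frames [5, 0, 1, 8]
pos 6: 1 → hit
pos 7: 8 → hit
pos 8: 1 → hit
pos 9: 0 → hit
pos 10: 1 → hit
pos 11: 4 → fault, frames [5, 8, 0, 1, 4]
pos 12: 1 → hit
pos 13: 9 → fault, evict 5, frames [8, 0, 4, 1, 9]
At position 13, page 5 is evicted.

5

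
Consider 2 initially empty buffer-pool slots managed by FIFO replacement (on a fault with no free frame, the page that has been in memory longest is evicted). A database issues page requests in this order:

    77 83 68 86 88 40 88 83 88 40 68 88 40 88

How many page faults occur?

12

77 → miss, frames (77)
83 → miss, frames (77 83)
68 → miss, evict 77, frames (83 68)
86 → miss, evict 83, frames (68 86)
88 → miss, evict 68, frames (86 88)
40 → miss, evict 86, frames (88 40)
88 → hit
83 → miss, evict 88, frames (40 83)
88 → miss, evict 40, frames (83 88)
40 → miss, evict 83, frames (88 40)
68 → miss, evict 88, frames (40 68)
88 → miss, evict 40, frames (68 88)
40 → miss, evict 68, frames (88 40)
88 → hit
Page faults: 12.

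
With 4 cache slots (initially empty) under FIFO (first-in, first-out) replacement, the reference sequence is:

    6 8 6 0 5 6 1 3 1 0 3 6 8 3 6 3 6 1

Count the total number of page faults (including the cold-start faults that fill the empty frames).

6 -> miss, frames {6}
8 -> miss, frames {6,8}
6 -> hit
0 -> miss, frames {6,8,0}
5 -> miss, frames {6,8,0,5}
6 -> hit
1 -> miss, evict 6, frames {8,0,5,1}
3 -> miss, evict 8, frames {0,5,1,3}
1 -> hit
0 -> hit
3 -> hit
6 -> miss, evict 0, frames {5,1,3,6}
8 -> miss, evict 5, frames {1,3,6,8}
3 -> hit
6 -> hit
3 -> hit
6 -> hit
1 -> hit
Page faults: 8.

8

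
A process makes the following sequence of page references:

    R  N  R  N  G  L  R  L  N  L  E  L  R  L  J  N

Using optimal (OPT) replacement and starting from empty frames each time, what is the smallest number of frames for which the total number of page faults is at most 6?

4

f=1: 16 faults
f=2: 9 faults
f=3: 7 faults
f=4: 6 faults
f=5: 6 faults
f=6: 6 faults
Smallest f with faults ≤ 6 is 4.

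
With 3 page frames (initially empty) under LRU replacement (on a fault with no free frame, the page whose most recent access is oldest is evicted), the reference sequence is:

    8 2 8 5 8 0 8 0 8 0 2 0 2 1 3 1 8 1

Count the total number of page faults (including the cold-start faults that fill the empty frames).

8: fault, frames [8]
2: fault, frames [8, 2]
8: hit
5: fault, frames [2, 8, 5]
8: hit
0: fault, evict 2, frames [5, 8, 0]
8: hit
0: hit
8: hit
0: hit
2: fault, evict 5, frames [8, 0, 2]
0: hit
2: hit
1: fault, evict 8, frames [0, 2, 1]
3: fault, evict 0, frames [2, 1, 3]
1: hit
8: fault, evict 2, frames [3, 1, 8]
1: hit
Page faults: 8.

8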